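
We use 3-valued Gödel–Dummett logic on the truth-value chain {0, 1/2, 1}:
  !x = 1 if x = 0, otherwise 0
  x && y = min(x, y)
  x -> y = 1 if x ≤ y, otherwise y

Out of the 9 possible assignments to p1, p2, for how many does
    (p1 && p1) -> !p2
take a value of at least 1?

5

p1 = 0, p2 = 0 ↦ 1  ≥
p1 = 0, p2 = 1/2 ↦ 1  ≥
p1 = 0, p2 = 1 ↦ 1  ≥
p1 = 1/2, p2 = 0 ↦ 1  ≥
p1 = 1/2, p2 = 1/2 ↦ 0  <
p1 = 1/2, p2 = 1 ↦ 0  <
p1 = 1, p2 = 0 ↦ 1  ≥
p1 = 1, p2 = 1/2 ↦ 0  <
p1 = 1, p2 = 1 ↦ 0  <
So 5 of the 9 assignments meet the threshold.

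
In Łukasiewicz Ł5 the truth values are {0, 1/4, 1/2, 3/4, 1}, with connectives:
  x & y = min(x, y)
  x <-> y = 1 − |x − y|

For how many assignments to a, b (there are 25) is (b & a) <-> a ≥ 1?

15

value 1: 15 assignments (counts)
value 3/4: 4 assignments
value 1/2: 3 assignments
value 1/4: 2 assignments
value 0: 1 assignment
So 15 of the 25 assignments meet the threshold.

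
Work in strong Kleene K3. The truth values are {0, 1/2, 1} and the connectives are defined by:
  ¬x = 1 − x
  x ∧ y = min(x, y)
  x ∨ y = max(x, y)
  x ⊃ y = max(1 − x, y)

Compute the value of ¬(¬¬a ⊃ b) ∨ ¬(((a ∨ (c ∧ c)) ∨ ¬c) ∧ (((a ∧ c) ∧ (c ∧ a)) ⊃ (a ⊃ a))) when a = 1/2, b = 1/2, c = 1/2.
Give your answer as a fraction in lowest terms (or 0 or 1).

1/2

¬a = ¬1/2 = 1/2
¬¬a = ¬1/2 = 1/2
¬¬a ⊃ b = 1/2 ⊃ 1/2 = 1/2
¬(¬¬a ⊃ b) = ¬1/2 = 1/2
c ∧ c = 1/2 ∧ 1/2 = 1/2
a ∨ (c ∧ c) = 1/2 ∨ 1/2 = 1/2
¬c = ¬1/2 = 1/2
(a ∨ (c ∧ c)) ∨ ¬c = 1/2 ∨ 1/2 = 1/2
a ∧ c = 1/2 ∧ 1/2 = 1/2
c ∧ a = 1/2 ∧ 1/2 = 1/2
(a ∧ c) ∧ (c ∧ a) = 1/2 ∧ 1/2 = 1/2
a ⊃ a = 1/2 ⊃ 1/2 = 1/2
((a ∧ c) ∧ (c ∧ a)) ⊃ (a ⊃ a) = 1/2 ⊃ 1/2 = 1/2
((a ∨ (c ∧ c)) ∨ ¬c) ∧ (((a ∧ c) ∧ (c ∧ a)) ⊃ (a ⊃ a)) = 1/2 ∧ 1/2 = 1/2
¬(((a ∨ (c ∧ c)) ∨ ¬c) ∧ (((a ∧ c) ∧ (c ∧ a)) ⊃ (a ⊃ a))) = ¬1/2 = 1/2
¬(¬¬a ⊃ b) ∨ ¬(((a ∨ (c ∧ c)) ∨ ¬c) ∧ (((a ∧ c) ∧ (c ∧ a)) ⊃ (a ⊃ a))) = 1/2 ∨ 1/2 = 1/2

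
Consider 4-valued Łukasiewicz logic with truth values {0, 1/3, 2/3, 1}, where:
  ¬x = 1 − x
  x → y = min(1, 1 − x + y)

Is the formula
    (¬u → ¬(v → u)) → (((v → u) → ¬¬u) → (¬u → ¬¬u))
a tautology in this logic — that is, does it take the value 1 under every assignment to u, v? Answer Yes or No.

Counterexample: take u = 0, v = 2/3.
¬u = ¬0 = 1
v → u = 2/3 → 0 = 1/3
¬(v → u) = ¬1/3 = 2/3
¬u → ¬(v → u) = 1 → 2/3 = 2/3
v → u = 2/3 → 0 = 1/3
¬u = ¬0 = 1
¬¬u = ¬1 = 0
(v → u) → ¬¬u = 1/3 → 0 = 2/3
¬u = ¬0 = 1
¬u = ¬0 = 1
¬¬u = ¬1 = 0
¬u → ¬¬u = 1 → 0 = 0
((v → u) → ¬¬u) → (¬u → ¬¬u) = 2/3 → 0 = 1/3
(¬u → ¬(v → u)) → (((v → u) → ¬¬u) → (¬u → ¬¬u)) = 2/3 → 1/3 = 2/3
This gives 2/3 ≠ 1.

No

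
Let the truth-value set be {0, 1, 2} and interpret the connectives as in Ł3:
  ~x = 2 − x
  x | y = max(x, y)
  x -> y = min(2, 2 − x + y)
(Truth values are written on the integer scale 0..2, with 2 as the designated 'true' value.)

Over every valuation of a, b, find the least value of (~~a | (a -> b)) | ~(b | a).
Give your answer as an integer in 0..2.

Take a = 1, b = 0:
~a = ~1 = 1
~~a = ~1 = 1
a -> b = 1 -> 0 = 1
~~a | (a -> b) = 1 | 1 = 1
b | a = 0 | 1 = 1
~(b | a) = ~1 = 1
(~~a | (a -> b)) | ~(b | a) = 1 | 1 = 1
No assignment yields a value below 1, so this is the minimum.

1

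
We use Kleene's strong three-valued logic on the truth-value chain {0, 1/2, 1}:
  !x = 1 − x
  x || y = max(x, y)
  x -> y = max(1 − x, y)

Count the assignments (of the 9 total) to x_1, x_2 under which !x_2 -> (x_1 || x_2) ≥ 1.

5

x_1 = 0, x_2 = 0 ↦ 0  <
x_1 = 0, x_2 = 1/2 ↦ 1/2  <
x_1 = 0, x_2 = 1 ↦ 1  ≥
x_1 = 1/2, x_2 = 0 ↦ 1/2  <
x_1 = 1/2, x_2 = 1/2 ↦ 1/2  <
x_1 = 1/2, x_2 = 1 ↦ 1  ≥
x_1 = 1, x_2 = 0 ↦ 1  ≥
x_1 = 1, x_2 = 1/2 ↦ 1  ≥
x_1 = 1, x_2 = 1 ↦ 1  ≥
So 5 of the 9 assignments meet the threshold.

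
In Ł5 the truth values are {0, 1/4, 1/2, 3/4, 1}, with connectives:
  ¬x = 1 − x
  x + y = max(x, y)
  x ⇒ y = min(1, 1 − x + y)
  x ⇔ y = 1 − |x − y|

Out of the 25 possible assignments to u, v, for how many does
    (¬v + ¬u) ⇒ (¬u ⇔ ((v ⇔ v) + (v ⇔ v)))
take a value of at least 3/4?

19

value 1: 15 assignments (counts)
value 3/4: 4 assignments (counts)
value 1/2: 3 assignments
value 1/4: 2 assignments
value 0: 1 assignment
So 19 of the 25 assignments meet the threshold.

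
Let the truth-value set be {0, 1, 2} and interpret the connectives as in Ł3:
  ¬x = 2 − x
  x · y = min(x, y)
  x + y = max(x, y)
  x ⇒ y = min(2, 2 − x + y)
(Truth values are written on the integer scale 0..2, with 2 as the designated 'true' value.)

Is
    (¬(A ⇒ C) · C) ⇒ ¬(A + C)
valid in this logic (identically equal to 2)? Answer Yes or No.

No

Counterexample: take A = 2, C = 1.
A ⇒ C = 2 ⇒ 1 = 1
¬(A ⇒ C) = ¬1 = 1
¬(A ⇒ C) · C = 1 · 1 = 1
A + C = 2 + 1 = 2
¬(A + C) = ¬2 = 0
(¬(A ⇒ C) · C) ⇒ ¬(A + C) = 1 ⇒ 0 = 1
This gives 1 ≠ 2.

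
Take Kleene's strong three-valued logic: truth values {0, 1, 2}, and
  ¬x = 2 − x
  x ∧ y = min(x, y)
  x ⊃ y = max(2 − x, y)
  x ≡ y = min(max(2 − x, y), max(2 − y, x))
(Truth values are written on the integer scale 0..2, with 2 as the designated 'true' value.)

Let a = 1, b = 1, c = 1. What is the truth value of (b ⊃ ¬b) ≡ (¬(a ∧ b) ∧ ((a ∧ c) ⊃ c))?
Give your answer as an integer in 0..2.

¬b = ¬1 = 1
b ⊃ ¬b = 1 ⊃ 1 = 1
a ∧ b = 1 ∧ 1 = 1
¬(a ∧ b) = ¬1 = 1
a ∧ c = 1 ∧ 1 = 1
(a ∧ c) ⊃ c = 1 ⊃ 1 = 1
¬(a ∧ b) ∧ ((a ∧ c) ⊃ c) = 1 ∧ 1 = 1
(b ⊃ ¬b) ≡ (¬(a ∧ b) ∧ ((a ∧ c) ⊃ c)) = 1 ≡ 1 = 1

1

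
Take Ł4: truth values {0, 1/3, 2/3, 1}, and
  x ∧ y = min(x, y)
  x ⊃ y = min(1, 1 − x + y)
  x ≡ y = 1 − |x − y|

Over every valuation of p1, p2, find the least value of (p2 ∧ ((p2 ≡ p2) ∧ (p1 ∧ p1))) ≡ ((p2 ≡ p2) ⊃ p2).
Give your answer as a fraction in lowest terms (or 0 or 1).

0

Take p1 = 0, p2 = 1:
p2 ≡ p2 = 1 ≡ 1 = 1
p1 ∧ p1 = 0 ∧ 0 = 0
(p2 ≡ p2) ∧ (p1 ∧ p1) = 1 ∧ 0 = 0
p2 ∧ ((p2 ≡ p2) ∧ (p1 ∧ p1)) = 1 ∧ 0 = 0
p2 ≡ p2 = 1 ≡ 1 = 1
(p2 ≡ p2) ⊃ p2 = 1 ⊃ 1 = 1
(p2 ∧ ((p2 ≡ p2) ∧ (p1 ∧ p1))) ≡ ((p2 ≡ p2) ⊃ p2) = 0 ≡ 1 = 0
No assignment yields a value below 0, so this is the minimum.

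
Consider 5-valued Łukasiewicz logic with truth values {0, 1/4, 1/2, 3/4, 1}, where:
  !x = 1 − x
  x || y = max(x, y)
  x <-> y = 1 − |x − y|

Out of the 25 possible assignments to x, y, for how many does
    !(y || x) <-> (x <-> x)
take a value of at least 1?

value 1: 1 assignment (counts)
value 3/4: 3 assignments
value 1/2: 5 assignments
value 1/4: 7 assignments
value 0: 9 assignments
So 1 of the 25 assignments meets the threshold.

1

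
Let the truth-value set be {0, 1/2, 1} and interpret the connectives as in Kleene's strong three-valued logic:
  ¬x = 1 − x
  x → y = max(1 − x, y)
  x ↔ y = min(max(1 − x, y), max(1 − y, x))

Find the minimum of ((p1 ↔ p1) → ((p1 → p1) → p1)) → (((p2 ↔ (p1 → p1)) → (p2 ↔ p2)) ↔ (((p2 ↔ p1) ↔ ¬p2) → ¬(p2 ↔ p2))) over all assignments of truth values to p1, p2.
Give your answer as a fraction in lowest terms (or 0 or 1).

Take p1 = 1/2, p2 = 0:
p1 ↔ p1 = 1/2 ↔ 1/2 = 1/2
p1 → p1 = 1/2 → 1/2 = 1/2
(p1 → p1) → p1 = 1/2 → 1/2 = 1/2
(p1 ↔ p1) → ((p1 → p1) → p1) = 1/2 → 1/2 = 1/2
p1 → p1 = 1/2 → 1/2 = 1/2
p2 ↔ (p1 → p1) = 0 ↔ 1/2 = 1/2
p2 ↔ p2 = 0 ↔ 0 = 1
(p2 ↔ (p1 → p1)) → (p2 ↔ p2) = 1/2 → 1 = 1
p2 ↔ p1 = 0 ↔ 1/2 = 1/2
¬p2 = ¬0 = 1
(p2 ↔ p1) ↔ ¬p2 = 1/2 ↔ 1 = 1/2
p2 ↔ p2 = 0 ↔ 0 = 1
¬(p2 ↔ p2) = ¬1 = 0
((p2 ↔ p1) ↔ ¬p2) → ¬(p2 ↔ p2) = 1/2 → 0 = 1/2
((p2 ↔ (p1 → p1)) → (p2 ↔ p2)) ↔ (((p2 ↔ p1) ↔ ¬p2) → ¬(p2 ↔ p2)) = 1 ↔ 1/2 = 1/2
((p1 ↔ p1) → ((p1 → p1) → p1)) → (((p2 ↔ (p1 → p1)) → (p2 ↔ p2)) ↔ (((p2 ↔ p1) ↔ ¬p2) → ¬(p2 ↔ p2))) = 1/2 → 1/2 = 1/2
No assignment yields a value below 1/2, so this is the minimum.

1/2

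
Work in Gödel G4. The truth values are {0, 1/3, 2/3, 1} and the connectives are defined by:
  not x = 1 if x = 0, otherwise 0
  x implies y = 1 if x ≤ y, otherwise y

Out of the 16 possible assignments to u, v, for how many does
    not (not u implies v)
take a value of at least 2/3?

1

u = 0, v = 0 ↦ 1  ≥
u = 0, v = 1/3 ↦ 0  <
u = 0, v = 2/3 ↦ 0  <
u = 0, v = 1 ↦ 0  <
u = 1/3, v = 0 ↦ 0  <
u = 1/3, v = 1/3 ↦ 0  <
u = 1/3, v = 2/3 ↦ 0  <
u = 1/3, v = 1 ↦ 0  <
u = 2/3, v = 0 ↦ 0  <
u = 2/3, v = 1/3 ↦ 0  <
u = 2/3, v = 2/3 ↦ 0  <
u = 2/3, v = 1 ↦ 0  <
u = 1, v = 0 ↦ 0  <
u = 1, v = 1/3 ↦ 0  <
u = 1, v = 2/3 ↦ 0  <
u = 1, v = 1 ↦ 0  <
So 1 of the 16 assignments meets the threshold.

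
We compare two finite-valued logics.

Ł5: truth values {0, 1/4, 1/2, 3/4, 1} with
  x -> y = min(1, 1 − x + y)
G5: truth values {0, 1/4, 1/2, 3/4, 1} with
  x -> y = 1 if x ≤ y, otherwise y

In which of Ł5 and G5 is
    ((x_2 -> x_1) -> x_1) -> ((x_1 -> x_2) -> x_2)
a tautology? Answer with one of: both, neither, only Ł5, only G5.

only Ł5

In Ł5: every assignment gives 1 — tautology.
In G5: at x_1 = 0, x_2 = 1/4 the value is 1/4 — not a tautology.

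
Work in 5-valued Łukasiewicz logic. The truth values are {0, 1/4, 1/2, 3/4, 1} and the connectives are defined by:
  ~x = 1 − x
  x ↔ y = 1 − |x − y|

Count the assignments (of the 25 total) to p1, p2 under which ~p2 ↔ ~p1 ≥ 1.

5

value 1: 5 assignments (counts)
value 3/4: 8 assignments
value 1/2: 6 assignments
value 1/4: 4 assignments
value 0: 2 assignments
So 5 of the 25 assignments meet the threshold.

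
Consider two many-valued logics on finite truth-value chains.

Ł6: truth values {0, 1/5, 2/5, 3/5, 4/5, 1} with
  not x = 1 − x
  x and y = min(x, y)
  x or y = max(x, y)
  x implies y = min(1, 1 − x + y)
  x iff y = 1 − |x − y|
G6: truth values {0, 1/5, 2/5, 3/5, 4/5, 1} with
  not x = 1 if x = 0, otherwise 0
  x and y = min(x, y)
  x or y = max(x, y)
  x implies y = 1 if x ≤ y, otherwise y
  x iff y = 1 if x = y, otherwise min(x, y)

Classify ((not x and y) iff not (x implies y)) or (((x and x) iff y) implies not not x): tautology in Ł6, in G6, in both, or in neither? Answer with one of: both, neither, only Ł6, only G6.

only G6

In Ł6: at x = 0, y = 1/5 the value is 4/5 — not a tautology.
In G6: every assignment gives 1 — tautology.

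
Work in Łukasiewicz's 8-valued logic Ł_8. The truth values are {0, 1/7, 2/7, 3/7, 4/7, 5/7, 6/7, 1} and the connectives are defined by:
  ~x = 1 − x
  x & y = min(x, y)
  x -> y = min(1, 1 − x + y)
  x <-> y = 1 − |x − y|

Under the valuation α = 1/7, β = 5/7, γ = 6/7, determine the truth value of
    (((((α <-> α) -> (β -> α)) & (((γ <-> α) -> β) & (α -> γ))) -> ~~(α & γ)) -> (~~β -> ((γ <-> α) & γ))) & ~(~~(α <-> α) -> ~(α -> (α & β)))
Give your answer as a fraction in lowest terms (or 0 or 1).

6/7

α <-> α = 1/7 <-> 1/7 = 1
β -> α = 5/7 -> 1/7 = 3/7
(α <-> α) -> (β -> α) = 1 -> 3/7 = 3/7
γ <-> α = 6/7 <-> 1/7 = 2/7
(γ <-> α) -> β = 2/7 -> 5/7 = 1
α -> γ = 1/7 -> 6/7 = 1
((γ <-> α) -> β) & (α -> γ) = 1 & 1 = 1
((α <-> α) -> (β -> α)) & (((γ <-> α) -> β) & (α -> γ)) = 3/7 & 1 = 3/7
α & γ = 1/7 & 6/7 = 1/7
~(α & γ) = ~1/7 = 6/7
~~(α & γ) = ~6/7 = 1/7
(((α <-> α) -> (β -> α)) & (((γ <-> α) -> β) & (α -> γ))) -> ~~(α & γ) = 3/7 -> 1/7 = 5/7
~β = ~5/7 = 2/7
~~β = ~2/7 = 5/7
γ <-> α = 6/7 <-> 1/7 = 2/7
(γ <-> α) & γ = 2/7 & 6/7 = 2/7
~~β -> ((γ <-> α) & γ) = 5/7 -> 2/7 = 4/7
((((α <-> α) -> (β -> α)) & (((γ <-> α) -> β) & (α -> γ))) -> ~~(α & γ)) -> (~~β -> ((γ <-> α) & γ)) = 5/7 -> 4/7 = 6/7
α <-> α = 1/7 <-> 1/7 = 1
~(α <-> α) = ~1 = 0
~~(α <-> α) = ~0 = 1
α & β = 1/7 & 5/7 = 1/7
α -> (α & β) = 1/7 -> 1/7 = 1
~(α -> (α & β)) = ~1 = 0
~~(α <-> α) -> ~(α -> (α & β)) = 1 -> 0 = 0
~(~~(α <-> α) -> ~(α -> (α & β))) = ~0 = 1
(((((α <-> α) -> (β -> α)) & (((γ <-> α) -> β) & (α -> γ))) -> ~~(α & γ)) -> (~~β -> ((γ <-> α) & γ))) & ~(~~(α <-> α) -> ~(α -> (α & β))) = 6/7 & 1 = 6/7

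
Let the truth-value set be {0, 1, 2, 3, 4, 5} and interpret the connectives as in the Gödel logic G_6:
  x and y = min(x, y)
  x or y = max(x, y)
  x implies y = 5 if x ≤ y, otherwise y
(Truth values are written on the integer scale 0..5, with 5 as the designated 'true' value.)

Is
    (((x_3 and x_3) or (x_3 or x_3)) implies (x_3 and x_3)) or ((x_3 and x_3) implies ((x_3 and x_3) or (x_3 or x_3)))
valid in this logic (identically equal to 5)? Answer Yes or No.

Yes

x_3 = 0 ↦ 5
x_3 = 1 ↦ 5
x_3 = 2 ↦ 5
x_3 = 3 ↦ 5
x_3 = 4 ↦ 5
x_3 = 5 ↦ 5
Every assignment gives a value ≥ 5.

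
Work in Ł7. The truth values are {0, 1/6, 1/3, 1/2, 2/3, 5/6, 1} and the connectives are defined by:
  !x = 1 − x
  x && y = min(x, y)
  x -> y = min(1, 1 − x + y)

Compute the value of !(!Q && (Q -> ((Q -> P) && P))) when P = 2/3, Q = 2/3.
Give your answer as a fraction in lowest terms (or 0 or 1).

2/3

!Q = !2/3 = 1/3
Q -> P = 2/3 -> 2/3 = 1
(Q -> P) && P = 1 && 2/3 = 2/3
Q -> ((Q -> P) && P) = 2/3 -> 2/3 = 1
!Q && (Q -> ((Q -> P) && P)) = 1/3 && 1 = 1/3
!(!Q && (Q -> ((Q -> P) && P))) = !1/3 = 2/3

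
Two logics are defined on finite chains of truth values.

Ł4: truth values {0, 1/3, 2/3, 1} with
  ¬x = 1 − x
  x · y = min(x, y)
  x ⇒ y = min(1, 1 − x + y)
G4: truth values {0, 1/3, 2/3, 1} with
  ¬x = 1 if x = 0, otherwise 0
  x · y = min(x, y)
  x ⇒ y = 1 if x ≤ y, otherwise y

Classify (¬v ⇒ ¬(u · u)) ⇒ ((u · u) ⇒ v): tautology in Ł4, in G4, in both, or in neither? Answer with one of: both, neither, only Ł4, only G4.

only Ł4

In Ł4: every assignment gives 1 — tautology.
In G4: at u = 2/3, v = 1/3 the value is 1/3 — not a tautology.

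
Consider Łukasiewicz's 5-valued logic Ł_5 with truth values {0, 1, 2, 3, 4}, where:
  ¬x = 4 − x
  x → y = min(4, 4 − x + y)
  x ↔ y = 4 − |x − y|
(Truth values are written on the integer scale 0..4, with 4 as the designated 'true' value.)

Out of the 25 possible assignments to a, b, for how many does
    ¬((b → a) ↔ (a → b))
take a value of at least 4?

value 4: 2 assignments (counts)
value 3: 4 assignments
value 2: 6 assignments
value 1: 8 assignments
value 0: 5 assignments
So 2 of the 25 assignments meet the threshold.

2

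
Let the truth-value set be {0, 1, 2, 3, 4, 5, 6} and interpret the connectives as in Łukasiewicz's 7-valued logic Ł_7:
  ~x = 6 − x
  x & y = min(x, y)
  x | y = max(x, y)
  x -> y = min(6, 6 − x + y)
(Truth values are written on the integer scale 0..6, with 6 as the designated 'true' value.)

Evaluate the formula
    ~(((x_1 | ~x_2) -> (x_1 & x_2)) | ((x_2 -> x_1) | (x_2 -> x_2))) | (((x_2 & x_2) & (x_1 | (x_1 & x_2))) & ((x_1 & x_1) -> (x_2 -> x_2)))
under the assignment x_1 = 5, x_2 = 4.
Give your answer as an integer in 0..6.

4

~x_2 = ~4 = 2
x_1 | ~x_2 = 5 | 2 = 5
x_1 & x_2 = 5 & 4 = 4
(x_1 | ~x_2) -> (x_1 & x_2) = 5 -> 4 = 5
x_2 -> x_1 = 4 -> 5 = 6
x_2 -> x_2 = 4 -> 4 = 6
(x_2 -> x_1) | (x_2 -> x_2) = 6 | 6 = 6
((x_1 | ~x_2) -> (x_1 & x_2)) | ((x_2 -> x_1) | (x_2 -> x_2)) = 5 | 6 = 6
~(((x_1 | ~x_2) -> (x_1 & x_2)) | ((x_2 -> x_1) | (x_2 -> x_2))) = ~6 = 0
x_2 & x_2 = 4 & 4 = 4
x_1 & x_2 = 5 & 4 = 4
x_1 | (x_1 & x_2) = 5 | 4 = 5
(x_2 & x_2) & (x_1 | (x_1 & x_2)) = 4 & 5 = 4
x_1 & x_1 = 5 & 5 = 5
x_2 -> x_2 = 4 -> 4 = 6
(x_1 & x_1) -> (x_2 -> x_2) = 5 -> 6 = 6
((x_2 & x_2) & (x_1 | (x_1 & x_2))) & ((x_1 & x_1) -> (x_2 -> x_2)) = 4 & 6 = 4
~(((x_1 | ~x_2) -> (x_1 & x_2)) | ((x_2 -> x_1) | (x_2 -> x_2))) | (((x_2 & x_2) & (x_1 | (x_1 & x_2))) & ((x_1 & x_1) -> (x_2 -> x_2))) = 0 | 4 = 4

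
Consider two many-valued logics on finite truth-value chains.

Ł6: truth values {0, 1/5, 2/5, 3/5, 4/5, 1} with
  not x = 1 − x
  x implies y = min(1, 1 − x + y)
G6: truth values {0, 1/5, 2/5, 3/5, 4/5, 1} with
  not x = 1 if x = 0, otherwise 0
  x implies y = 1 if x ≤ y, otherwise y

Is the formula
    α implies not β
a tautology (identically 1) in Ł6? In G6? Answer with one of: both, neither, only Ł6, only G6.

neither

In Ł6: at α = 1/5, β = 1 the value is 4/5 — not a tautology.
In G6: at α = 1/5, β = 1/5 the value is 0 — not a tautology.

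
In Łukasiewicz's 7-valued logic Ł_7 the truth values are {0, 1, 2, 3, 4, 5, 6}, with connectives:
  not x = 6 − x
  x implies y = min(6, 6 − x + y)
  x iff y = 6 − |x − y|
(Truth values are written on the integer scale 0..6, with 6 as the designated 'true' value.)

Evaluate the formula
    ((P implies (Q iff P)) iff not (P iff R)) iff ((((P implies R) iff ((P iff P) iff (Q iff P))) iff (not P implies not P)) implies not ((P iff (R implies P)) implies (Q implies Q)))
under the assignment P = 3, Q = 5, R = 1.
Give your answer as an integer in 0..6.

Q iff P = 5 iff 3 = 4
P implies (Q iff P) = 3 implies 4 = 6
P iff R = 3 iff 1 = 4
not (P iff R) = not 4 = 2
(P implies (Q iff P)) iff not (P iff R) = 6 iff 2 = 2
P implies R = 3 implies 1 = 4
P iff P = 3 iff 3 = 6
Q iff P = 5 iff 3 = 4
(P iff P) iff (Q iff P) = 6 iff 4 = 4
(P implies R) iff ((P iff P) iff (Q iff P)) = 4 iff 4 = 6
not P = not 3 = 3
not P = not 3 = 3
not P implies not P = 3 implies 3 = 6
((P implies R) iff ((P iff P) iff (Q iff P))) iff (not P implies not P) = 6 iff 6 = 6
R implies P = 1 implies 3 = 6
P iff (R implies P) = 3 iff 6 = 3
Q implies Q = 5 implies 5 = 6
(P iff (R implies P)) implies (Q implies Q) = 3 implies 6 = 6
not ((P iff (R implies P)) implies (Q implies Q)) = not 6 = 0
(((P implies R) iff ((P iff P) iff (Q iff P))) iff (not P implies not P)) implies not ((P iff (R implies P)) implies (Q implies Q)) = 6 implies 0 = 0
((P implies (Q iff P)) iff not (P iff R)) iff ((((P implies R) iff ((P iff P) iff (Q iff P))) iff (not P implies not P)) implies not ((P iff (R implies P)) implies (Q implies Q))) = 2 iff 0 = 4

4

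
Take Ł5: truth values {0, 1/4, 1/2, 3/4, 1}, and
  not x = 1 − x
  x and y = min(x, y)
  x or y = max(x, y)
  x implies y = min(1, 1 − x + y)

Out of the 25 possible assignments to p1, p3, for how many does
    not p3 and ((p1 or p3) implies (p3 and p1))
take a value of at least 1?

1

value 1: 1 assignment (counts)
value 3/4: 4 assignments
value 1/2: 7 assignments
value 1/4: 7 assignments
value 0: 6 assignments
So 1 of the 25 assignments meets the threshold.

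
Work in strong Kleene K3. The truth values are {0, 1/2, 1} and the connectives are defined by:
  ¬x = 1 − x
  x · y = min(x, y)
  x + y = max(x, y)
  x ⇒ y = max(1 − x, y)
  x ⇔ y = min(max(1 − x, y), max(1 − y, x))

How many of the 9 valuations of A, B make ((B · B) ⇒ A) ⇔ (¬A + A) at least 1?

A = 0, B = 0 ↦ 1  ≥
A = 0, B = 1/2 ↦ 1/2  <
A = 0, B = 1 ↦ 0  <
A = 1/2, B = 0 ↦ 1/2  <
A = 1/2, B = 1/2 ↦ 1/2  <
A = 1/2, B = 1 ↦ 1/2  <
A = 1, B = 0 ↦ 1  ≥
A = 1, B = 1/2 ↦ 1  ≥
A = 1, B = 1 ↦ 1  ≥
So 4 of the 9 assignments meet the threshold.

4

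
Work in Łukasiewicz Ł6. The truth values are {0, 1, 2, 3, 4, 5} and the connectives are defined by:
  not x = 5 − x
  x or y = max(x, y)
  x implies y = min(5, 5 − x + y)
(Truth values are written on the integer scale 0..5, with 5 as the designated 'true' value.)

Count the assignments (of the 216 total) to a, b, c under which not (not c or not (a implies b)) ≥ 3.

90

value 5: 21 assignments (counts)
value 4: 31 assignments (counts)
value 3: 38 assignments (counts)
value 2: 42 assignments
value 1: 43 assignments
value 0: 41 assignments
So 90 of the 216 assignments meet the threshold.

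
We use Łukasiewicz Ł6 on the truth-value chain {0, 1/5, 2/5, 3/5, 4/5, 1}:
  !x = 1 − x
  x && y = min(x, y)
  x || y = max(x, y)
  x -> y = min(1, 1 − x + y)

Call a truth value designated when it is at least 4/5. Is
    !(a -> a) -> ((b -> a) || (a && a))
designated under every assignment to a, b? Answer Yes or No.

At a = 2/5, b = 2/5, for instance:
a -> a = 2/5 -> 2/5 = 1
!(a -> a) = !1 = 0
b -> a = 2/5 -> 2/5 = 1
a && a = 2/5 && 2/5 = 2/5
(b -> a) || (a && a) = 1 || 2/5 = 1
!(a -> a) -> ((b -> a) || (a && a)) = 0 -> 1 = 1
and checking the remaining 35 assignments likewise gives ≥ 4/5 in every case.

Yes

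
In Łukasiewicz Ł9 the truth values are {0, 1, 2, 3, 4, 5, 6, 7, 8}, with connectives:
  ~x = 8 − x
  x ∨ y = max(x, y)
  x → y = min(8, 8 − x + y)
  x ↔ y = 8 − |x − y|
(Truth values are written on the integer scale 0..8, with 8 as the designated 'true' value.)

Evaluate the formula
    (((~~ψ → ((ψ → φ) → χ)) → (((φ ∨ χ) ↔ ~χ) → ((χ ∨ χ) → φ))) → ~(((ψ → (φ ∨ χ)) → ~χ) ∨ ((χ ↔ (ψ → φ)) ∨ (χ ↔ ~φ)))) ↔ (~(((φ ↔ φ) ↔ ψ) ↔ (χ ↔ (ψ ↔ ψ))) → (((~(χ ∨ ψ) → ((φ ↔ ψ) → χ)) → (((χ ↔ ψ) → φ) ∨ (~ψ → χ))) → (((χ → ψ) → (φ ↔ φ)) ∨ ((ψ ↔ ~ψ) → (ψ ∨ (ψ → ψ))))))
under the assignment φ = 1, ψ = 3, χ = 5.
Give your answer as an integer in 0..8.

~ψ = ~3 = 5
~~ψ = ~5 = 3
ψ → φ = 3 → 1 = 6
(ψ → φ) → χ = 6 → 5 = 7
~~ψ → ((ψ → φ) → χ) = 3 → 7 = 8
φ ∨ χ = 1 ∨ 5 = 5
~χ = ~5 = 3
(φ ∨ χ) ↔ ~χ = 5 ↔ 3 = 6
χ ∨ χ = 5 ∨ 5 = 5
(χ ∨ χ) → φ = 5 → 1 = 4
((φ ∨ χ) ↔ ~χ) → ((χ ∨ χ) → φ) = 6 → 4 = 6
(~~ψ → ((ψ → φ) → χ)) → (((φ ∨ χ) ↔ ~χ) → ((χ ∨ χ) → φ)) = 8 → 6 = 6
φ ∨ χ = 1 ∨ 5 = 5
ψ → (φ ∨ χ) = 3 → 5 = 8
~χ = ~5 = 3
(ψ → (φ ∨ χ)) → ~χ = 8 → 3 = 3
ψ → φ = 3 → 1 = 6
χ ↔ (ψ → φ) = 5 ↔ 6 = 7
~φ = ~1 = 7
χ ↔ ~φ = 5 ↔ 7 = 6
(χ ↔ (ψ → φ)) ∨ (χ ↔ ~φ) = 7 ∨ 6 = 7
((ψ → (φ ∨ χ)) → ~χ) ∨ ((χ ↔ (ψ → φ)) ∨ (χ ↔ ~φ)) = 3 ∨ 7 = 7
~(((ψ → (φ ∨ χ)) → ~χ) ∨ ((χ ↔ (ψ → φ)) ∨ (χ ↔ ~φ))) = ~7 = 1
((~~ψ → ((ψ → φ) → χ)) → (((φ ∨ χ) ↔ ~χ) → ((χ ∨ χ) → φ))) → ~(((ψ → (φ ∨ χ)) → ~χ) ∨ ((χ ↔ (ψ → φ)) ∨ (χ ↔ ~φ))) = 6 → 1 = 3
φ ↔ φ = 1 ↔ 1 = 8
(φ ↔ φ) ↔ ψ = 8 ↔ 3 = 3
ψ ↔ ψ = 3 ↔ 3 = 8
χ ↔ (ψ ↔ ψ) = 5 ↔ 8 = 5
((φ ↔ φ) ↔ ψ) ↔ (χ ↔ (ψ ↔ ψ)) = 3 ↔ 5 = 6
~(((φ ↔ φ) ↔ ψ) ↔ (χ ↔ (ψ ↔ ψ))) = ~6 = 2
χ ∨ ψ = 5 ∨ 3 = 5
~(χ ∨ ψ) = ~5 = 3
φ ↔ ψ = 1 ↔ 3 = 6
(φ ↔ ψ) → χ = 6 → 5 = 7
~(χ ∨ ψ) → ((φ ↔ ψ) → χ) = 3 → 7 = 8
χ ↔ ψ = 5 ↔ 3 = 6
(χ ↔ ψ) → φ = 6 → 1 = 3
~ψ = ~3 = 5
~ψ → χ = 5 → 5 = 8
((χ ↔ ψ) → φ) ∨ (~ψ → χ) = 3 ∨ 8 = 8
(~(χ ∨ ψ) → ((φ ↔ ψ) → χ)) → (((χ ↔ ψ) → φ) ∨ (~ψ → χ)) = 8 → 8 = 8
χ → ψ = 5 → 3 = 6
φ ↔ φ = 1 ↔ 1 = 8
(χ → ψ) → (φ ↔ φ) = 6 → 8 = 8
~ψ = ~3 = 5
ψ ↔ ~ψ = 3 ↔ 5 = 6
ψ → ψ = 3 → 3 = 8
ψ ∨ (ψ → ψ) = 3 ∨ 8 = 8
(ψ ↔ ~ψ) → (ψ ∨ (ψ → ψ)) = 6 → 8 = 8
((χ → ψ) → (φ ↔ φ)) ∨ ((ψ ↔ ~ψ) → (ψ ∨ (ψ → ψ))) = 8 ∨ 8 = 8
((~(χ ∨ ψ) → ((φ ↔ ψ) → χ)) → (((χ ↔ ψ) → φ) ∨ (~ψ → χ))) → (((χ → ψ) → (φ ↔ φ)) ∨ ((ψ ↔ ~ψ) → (ψ ∨ (ψ → ψ)))) = 8 → 8 = 8
~(((φ ↔ φ) ↔ ψ) ↔ (χ ↔ (ψ ↔ ψ))) → (((~(χ ∨ ψ) → ((φ ↔ ψ) → χ)) → (((χ ↔ ψ) → φ) ∨ (~ψ → χ))) → (((χ → ψ) → (φ ↔ φ)) ∨ ((ψ ↔ ~ψ) → (ψ ∨ (ψ → ψ))))) = 2 → 8 = 8
(((~~ψ → ((ψ → φ) → χ)) → (((φ ∨ χ) ↔ ~χ) → ((χ ∨ χ) → φ))) → ~(((ψ → (φ ∨ χ)) → ~χ) ∨ ((χ ↔ (ψ → φ)) ∨ (χ ↔ ~φ)))) ↔ (~(((φ ↔ φ) ↔ ψ) ↔ (χ ↔ (ψ ↔ ψ))) → (((~(χ ∨ ψ) → ((φ ↔ ψ) → χ)) → (((χ ↔ ψ) → φ) ∨ (~ψ → χ))) → (((χ → ψ) → (φ ↔ φ)) ∨ ((ψ ↔ ~ψ) → (ψ ∨ (ψ → ψ)))))) = 3 ↔ 8 = 3

3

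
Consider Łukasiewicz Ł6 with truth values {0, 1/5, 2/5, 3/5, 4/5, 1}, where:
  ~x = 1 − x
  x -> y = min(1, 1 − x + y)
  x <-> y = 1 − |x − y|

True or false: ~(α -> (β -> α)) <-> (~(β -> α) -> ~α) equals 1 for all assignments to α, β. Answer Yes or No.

No

Counterexample: take α = 0, β = 0.
β -> α = 0 -> 0 = 1
α -> (β -> α) = 0 -> 1 = 1
~(α -> (β -> α)) = ~1 = 0
~(β -> α) = ~1 = 0
~α = ~0 = 1
~(β -> α) -> ~α = 0 -> 1 = 1
~(α -> (β -> α)) <-> (~(β -> α) -> ~α) = 0 <-> 1 = 0
This gives 0 ≠ 1.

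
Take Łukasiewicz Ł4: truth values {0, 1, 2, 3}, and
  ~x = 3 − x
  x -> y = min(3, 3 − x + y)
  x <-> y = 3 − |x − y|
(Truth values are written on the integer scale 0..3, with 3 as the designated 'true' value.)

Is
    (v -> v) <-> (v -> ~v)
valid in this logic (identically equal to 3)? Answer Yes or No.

Counterexample: take v = 2.
v -> v = 2 -> 2 = 3
~v = ~2 = 1
v -> ~v = 2 -> 1 = 2
(v -> v) <-> (v -> ~v) = 3 <-> 2 = 2
This gives 2 ≠ 3.

No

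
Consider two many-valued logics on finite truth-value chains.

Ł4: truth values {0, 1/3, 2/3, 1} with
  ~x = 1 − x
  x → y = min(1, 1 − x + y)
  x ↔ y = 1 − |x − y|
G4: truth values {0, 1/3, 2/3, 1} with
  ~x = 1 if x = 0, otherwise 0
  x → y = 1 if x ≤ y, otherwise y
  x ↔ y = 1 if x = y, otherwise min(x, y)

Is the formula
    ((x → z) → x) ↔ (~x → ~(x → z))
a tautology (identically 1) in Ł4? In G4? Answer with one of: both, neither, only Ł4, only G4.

only Ł4

In Ł4: every assignment gives 1 — tautology.
In G4: at x = 1/3, z = 1/3 the value is 1/3 — not a tautology.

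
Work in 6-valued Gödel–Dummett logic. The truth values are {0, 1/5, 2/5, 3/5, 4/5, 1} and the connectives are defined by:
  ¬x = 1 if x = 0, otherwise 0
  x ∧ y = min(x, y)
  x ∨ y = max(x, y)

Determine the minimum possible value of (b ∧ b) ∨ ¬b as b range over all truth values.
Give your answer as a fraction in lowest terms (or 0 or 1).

Take b = 1/5:
b ∧ b = 1/5 ∧ 1/5 = 1/5
¬b = ¬1/5 = 0
(b ∧ b) ∨ ¬b = 1/5 ∨ 0 = 1/5
No assignment yields a value below 1/5, so this is the minimum.

1/5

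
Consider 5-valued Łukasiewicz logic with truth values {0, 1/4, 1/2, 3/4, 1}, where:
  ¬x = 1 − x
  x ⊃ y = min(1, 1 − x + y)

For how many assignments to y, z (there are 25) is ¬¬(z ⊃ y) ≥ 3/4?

value 1: 15 assignments (counts)
value 3/4: 4 assignments (counts)
value 1/2: 3 assignments
value 1/4: 2 assignments
value 0: 1 assignment
So 19 of the 25 assignments meet the threshold.

19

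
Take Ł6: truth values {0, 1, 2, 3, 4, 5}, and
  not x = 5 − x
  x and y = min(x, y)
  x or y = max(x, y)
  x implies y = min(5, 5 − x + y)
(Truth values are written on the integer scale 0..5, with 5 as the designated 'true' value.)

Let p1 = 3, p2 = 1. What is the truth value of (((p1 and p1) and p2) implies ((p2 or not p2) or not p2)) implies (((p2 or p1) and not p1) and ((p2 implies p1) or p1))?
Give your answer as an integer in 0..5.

2

p1 and p1 = 3 and 3 = 3
(p1 and p1) and p2 = 3 and 1 = 1
not p2 = not 1 = 4
p2 or not p2 = 1 or 4 = 4
not p2 = not 1 = 4
(p2 or not p2) or not p2 = 4 or 4 = 4
((p1 and p1) and p2) implies ((p2 or not p2) or not p2) = 1 implies 4 = 5
p2 or p1 = 1 or 3 = 3
not p1 = not 3 = 2
(p2 or p1) and not p1 = 3 and 2 = 2
p2 implies p1 = 1 implies 3 = 5
(p2 implies p1) or p1 = 5 or 3 = 5
((p2 or p1) and not p1) and ((p2 implies p1) or p1) = 2 and 5 = 2
(((p1 and p1) and p2) implies ((p2 or not p2) or not p2)) implies (((p2 or p1) and not p1) and ((p2 implies p1) or p1)) = 5 implies 2 = 2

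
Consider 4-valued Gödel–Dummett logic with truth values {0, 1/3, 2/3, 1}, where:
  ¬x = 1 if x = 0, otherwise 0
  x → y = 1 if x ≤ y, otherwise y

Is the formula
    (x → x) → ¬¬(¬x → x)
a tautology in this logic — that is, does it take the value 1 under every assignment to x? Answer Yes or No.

No

Counterexample: take x = 0.
x → x = 0 → 0 = 1
¬x = ¬0 = 1
¬x → x = 1 → 0 = 0
¬(¬x → x) = ¬0 = 1
¬¬(¬x → x) = ¬1 = 0
(x → x) → ¬¬(¬x → x) = 1 → 0 = 0
This gives 0 ≠ 1.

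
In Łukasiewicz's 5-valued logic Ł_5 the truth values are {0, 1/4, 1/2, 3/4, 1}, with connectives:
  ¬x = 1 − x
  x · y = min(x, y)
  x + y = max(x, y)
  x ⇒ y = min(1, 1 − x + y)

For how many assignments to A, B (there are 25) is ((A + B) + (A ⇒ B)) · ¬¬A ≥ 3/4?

10

value 1: 5 assignments (counts)
value 3/4: 5 assignments (counts)
value 1/2: 5 assignments
value 1/4: 5 assignments
value 0: 5 assignments
So 10 of the 25 assignments meet the threshold.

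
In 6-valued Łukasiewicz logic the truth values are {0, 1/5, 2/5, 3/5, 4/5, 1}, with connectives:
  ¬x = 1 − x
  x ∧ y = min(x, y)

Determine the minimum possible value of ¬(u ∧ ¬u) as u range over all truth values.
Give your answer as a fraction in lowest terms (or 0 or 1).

3/5

Take u = 2/5:
¬u = ¬2/5 = 3/5
u ∧ ¬u = 2/5 ∧ 3/5 = 2/5
¬(u ∧ ¬u) = ¬2/5 = 3/5
No assignment yields a value below 3/5, so this is the minimum.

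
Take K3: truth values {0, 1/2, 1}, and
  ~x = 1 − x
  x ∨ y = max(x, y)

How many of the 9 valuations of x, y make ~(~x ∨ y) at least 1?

x = 0, y = 0 ↦ 0  <
x = 0, y = 1/2 ↦ 0  <
x = 0, y = 1 ↦ 0  <
x = 1/2, y = 0 ↦ 1/2  <
x = 1/2, y = 1/2 ↦ 1/2  <
x = 1/2, y = 1 ↦ 0  <
x = 1, y = 0 ↦ 1  ≥
x = 1, y = 1/2 ↦ 1/2  <
x = 1, y = 1 ↦ 0  <
So 1 of the 9 assignments meets the threshold.

1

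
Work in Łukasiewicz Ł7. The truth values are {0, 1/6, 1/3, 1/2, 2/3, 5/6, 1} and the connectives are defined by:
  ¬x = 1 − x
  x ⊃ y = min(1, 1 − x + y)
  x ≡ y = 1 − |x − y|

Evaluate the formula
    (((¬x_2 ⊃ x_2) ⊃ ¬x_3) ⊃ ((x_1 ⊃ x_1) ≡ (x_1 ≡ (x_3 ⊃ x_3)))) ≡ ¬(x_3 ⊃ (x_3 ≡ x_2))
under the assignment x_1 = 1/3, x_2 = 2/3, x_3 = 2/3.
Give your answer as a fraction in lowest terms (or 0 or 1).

0

¬x_2 = ¬2/3 = 1/3
¬x_2 ⊃ x_2 = 1/3 ⊃ 2/3 = 1
¬x_3 = ¬2/3 = 1/3
(¬x_2 ⊃ x_2) ⊃ ¬x_3 = 1 ⊃ 1/3 = 1/3
x_1 ⊃ x_1 = 1/3 ⊃ 1/3 = 1
x_3 ⊃ x_3 = 2/3 ⊃ 2/3 = 1
x_1 ≡ (x_3 ⊃ x_3) = 1/3 ≡ 1 = 1/3
(x_1 ⊃ x_1) ≡ (x_1 ≡ (x_3 ⊃ x_3)) = 1 ≡ 1/3 = 1/3
((¬x_2 ⊃ x_2) ⊃ ¬x_3) ⊃ ((x_1 ⊃ x_1) ≡ (x_1 ≡ (x_3 ⊃ x_3))) = 1/3 ⊃ 1/3 = 1
x_3 ≡ x_2 = 2/3 ≡ 2/3 = 1
x_3 ⊃ (x_3 ≡ x_2) = 2/3 ⊃ 1 = 1
¬(x_3 ⊃ (x_3 ≡ x_2)) = ¬1 = 0
(((¬x_2 ⊃ x_2) ⊃ ¬x_3) ⊃ ((x_1 ⊃ x_1) ≡ (x_1 ≡ (x_3 ⊃ x_3)))) ≡ ¬(x_3 ⊃ (x_3 ≡ x_2)) = 1 ≡ 0 = 0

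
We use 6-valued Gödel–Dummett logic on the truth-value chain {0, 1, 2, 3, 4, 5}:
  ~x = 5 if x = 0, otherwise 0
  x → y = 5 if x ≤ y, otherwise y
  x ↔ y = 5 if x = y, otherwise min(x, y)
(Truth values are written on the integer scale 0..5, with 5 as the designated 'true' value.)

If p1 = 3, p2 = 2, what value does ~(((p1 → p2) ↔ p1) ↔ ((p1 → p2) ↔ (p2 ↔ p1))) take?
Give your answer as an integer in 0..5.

p1 → p2 = 3 → 2 = 2
(p1 → p2) ↔ p1 = 2 ↔ 3 = 2
p1 → p2 = 3 → 2 = 2
p2 ↔ p1 = 2 ↔ 3 = 2
(p1 → p2) ↔ (p2 ↔ p1) = 2 ↔ 2 = 5
((p1 → p2) ↔ p1) ↔ ((p1 → p2) ↔ (p2 ↔ p1)) = 2 ↔ 5 = 2
~(((p1 → p2) ↔ p1) ↔ ((p1 → p2) ↔ (p2 ↔ p1))) = ~2 = 0

0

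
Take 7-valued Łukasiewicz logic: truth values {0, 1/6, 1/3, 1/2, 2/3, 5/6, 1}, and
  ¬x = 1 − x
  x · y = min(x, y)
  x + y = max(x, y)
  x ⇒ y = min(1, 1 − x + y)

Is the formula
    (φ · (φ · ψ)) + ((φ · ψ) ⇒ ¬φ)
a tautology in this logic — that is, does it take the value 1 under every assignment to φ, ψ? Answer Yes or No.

No

Counterexample: take φ = 2/3, ψ = 1/2.
φ · ψ = 2/3 · 1/2 = 1/2
φ · (φ · ψ) = 2/3 · 1/2 = 1/2
φ · ψ = 2/3 · 1/2 = 1/2
¬φ = ¬2/3 = 1/3
(φ · ψ) ⇒ ¬φ = 1/2 ⇒ 1/3 = 5/6
(φ · (φ · ψ)) + ((φ · ψ) ⇒ ¬φ) = 1/2 + 5/6 = 5/6
This gives 5/6 ≠ 1.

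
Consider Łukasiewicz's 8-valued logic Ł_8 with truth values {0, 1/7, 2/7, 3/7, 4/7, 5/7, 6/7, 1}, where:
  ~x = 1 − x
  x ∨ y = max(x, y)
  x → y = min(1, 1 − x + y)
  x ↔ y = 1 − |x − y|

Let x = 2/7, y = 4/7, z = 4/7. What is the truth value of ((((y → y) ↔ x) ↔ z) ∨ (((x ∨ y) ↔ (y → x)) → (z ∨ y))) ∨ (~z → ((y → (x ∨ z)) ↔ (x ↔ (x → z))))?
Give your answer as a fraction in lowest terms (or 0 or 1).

y → y = 4/7 → 4/7 = 1
(y → y) ↔ x = 1 ↔ 2/7 = 2/7
((y → y) ↔ x) ↔ z = 2/7 ↔ 4/7 = 5/7
x ∨ y = 2/7 ∨ 4/7 = 4/7
y → x = 4/7 → 2/7 = 5/7
(x ∨ y) ↔ (y → x) = 4/7 ↔ 5/7 = 6/7
z ∨ y = 4/7 ∨ 4/7 = 4/7
((x ∨ y) ↔ (y → x)) → (z ∨ y) = 6/7 → 4/7 = 5/7
(((y → y) ↔ x) ↔ z) ∨ (((x ∨ y) ↔ (y → x)) → (z ∨ y)) = 5/7 ∨ 5/7 = 5/7
~z = ~4/7 = 3/7
x ∨ z = 2/7 ∨ 4/7 = 4/7
y → (x ∨ z) = 4/7 → 4/7 = 1
x → z = 2/7 → 4/7 = 1
x ↔ (x → z) = 2/7 ↔ 1 = 2/7
(y → (x ∨ z)) ↔ (x ↔ (x → z)) = 1 ↔ 2/7 = 2/7
~z → ((y → (x ∨ z)) ↔ (x ↔ (x → z))) = 3/7 → 2/7 = 6/7
((((y → y) ↔ x) ↔ z) ∨ (((x ∨ y) ↔ (y → x)) → (z ∨ y))) ∨ (~z → ((y → (x ∨ z)) ↔ (x ↔ (x → z)))) = 5/7 ∨ 6/7 = 6/7

6/7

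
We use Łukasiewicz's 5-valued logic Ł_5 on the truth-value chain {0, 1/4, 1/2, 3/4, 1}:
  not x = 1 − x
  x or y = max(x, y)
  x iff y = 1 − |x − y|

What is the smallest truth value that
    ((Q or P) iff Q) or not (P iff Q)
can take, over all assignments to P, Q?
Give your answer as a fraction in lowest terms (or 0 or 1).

Take P = 1/2, Q = 0:
Q or P = 0 or 1/2 = 1/2
(Q or P) iff Q = 1/2 iff 0 = 1/2
P iff Q = 1/2 iff 0 = 1/2
not (P iff Q) = not 1/2 = 1/2
((Q or P) iff Q) or not (P iff Q) = 1/2 or 1/2 = 1/2
No assignment yields a value below 1/2, so this is the minimum.

1/2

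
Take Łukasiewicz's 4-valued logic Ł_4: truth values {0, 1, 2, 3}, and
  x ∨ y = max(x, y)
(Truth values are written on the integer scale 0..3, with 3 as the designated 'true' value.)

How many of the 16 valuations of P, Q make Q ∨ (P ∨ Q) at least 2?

12

P = 0, Q = 0 ↦ 0  <
P = 0, Q = 1 ↦ 1  <
P = 0, Q = 2 ↦ 2  ≥
P = 0, Q = 3 ↦ 3  ≥
P = 1, Q = 0 ↦ 1  <
P = 1, Q = 1 ↦ 1  <
P = 1, Q = 2 ↦ 2  ≥
P = 1, Q = 3 ↦ 3  ≥
P = 2, Q = 0 ↦ 2  ≥
P = 2, Q = 1 ↦ 2  ≥
P = 2, Q = 2 ↦ 2  ≥
P = 2, Q = 3 ↦ 3  ≥
P = 3, Q = 0 ↦ 3  ≥
P = 3, Q = 1 ↦ 3  ≥
P = 3, Q = 2 ↦ 3  ≥
P = 3, Q = 3 ↦ 3  ≥
So 12 of the 16 assignments meet the threshold.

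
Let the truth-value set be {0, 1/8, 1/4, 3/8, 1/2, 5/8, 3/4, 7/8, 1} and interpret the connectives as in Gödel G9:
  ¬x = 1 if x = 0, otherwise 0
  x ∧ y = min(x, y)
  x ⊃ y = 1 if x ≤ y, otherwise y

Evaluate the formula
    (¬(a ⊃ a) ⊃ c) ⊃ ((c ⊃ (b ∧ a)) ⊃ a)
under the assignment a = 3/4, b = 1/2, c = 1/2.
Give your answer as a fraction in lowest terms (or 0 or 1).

3/4

a ⊃ a = 3/4 ⊃ 3/4 = 1
¬(a ⊃ a) = ¬1 = 0
¬(a ⊃ a) ⊃ c = 0 ⊃ 1/2 = 1
b ∧ a = 1/2 ∧ 3/4 = 1/2
c ⊃ (b ∧ a) = 1/2 ⊃ 1/2 = 1
(c ⊃ (b ∧ a)) ⊃ a = 1 ⊃ 3/4 = 3/4
(¬(a ⊃ a) ⊃ c) ⊃ ((c ⊃ (b ∧ a)) ⊃ a) = 1 ⊃ 3/4 = 3/4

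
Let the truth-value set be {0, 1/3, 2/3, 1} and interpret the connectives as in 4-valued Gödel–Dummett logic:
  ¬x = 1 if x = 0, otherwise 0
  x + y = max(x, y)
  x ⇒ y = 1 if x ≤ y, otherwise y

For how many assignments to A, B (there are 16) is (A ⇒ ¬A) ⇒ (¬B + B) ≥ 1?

14

A = 0, B = 0 ↦ 1  ≥
A = 0, B = 1/3 ↦ 1/3  <
A = 0, B = 2/3 ↦ 2/3  <
A = 0, B = 1 ↦ 1  ≥
A = 1/3, B = 0 ↦ 1  ≥
A = 1/3, B = 1/3 ↦ 1  ≥
A = 1/3, B = 2/3 ↦ 1  ≥
A = 1/3, B = 1 ↦ 1  ≥
A = 2/3, B = 0 ↦ 1  ≥
A = 2/3, B = 1/3 ↦ 1  ≥
A = 2/3, B = 2/3 ↦ 1  ≥
A = 2/3, B = 1 ↦ 1  ≥
A = 1, B = 0 ↦ 1  ≥
A = 1, B = 1/3 ↦ 1  ≥
A = 1, B = 2/3 ↦ 1  ≥
A = 1, B = 1 ↦ 1  ≥
So 14 of the 16 assignments meet the threshold.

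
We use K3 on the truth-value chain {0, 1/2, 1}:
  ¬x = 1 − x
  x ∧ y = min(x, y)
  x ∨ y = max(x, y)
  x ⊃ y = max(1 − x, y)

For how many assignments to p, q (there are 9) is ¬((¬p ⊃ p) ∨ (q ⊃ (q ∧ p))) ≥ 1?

1

p = 0, q = 0 ↦ 0  <
p = 0, q = 1/2 ↦ 1/2  <
p = 0, q = 1 ↦ 1  ≥
p = 1/2, q = 0 ↦ 0  <
p = 1/2, q = 1/2 ↦ 1/2  <
p = 1/2, q = 1 ↦ 1/2  <
p = 1, q = 0 ↦ 0  <
p = 1, q = 1/2 ↦ 0  <
p = 1, q = 1 ↦ 0  <
So 1 of the 9 assignments meets the threshold.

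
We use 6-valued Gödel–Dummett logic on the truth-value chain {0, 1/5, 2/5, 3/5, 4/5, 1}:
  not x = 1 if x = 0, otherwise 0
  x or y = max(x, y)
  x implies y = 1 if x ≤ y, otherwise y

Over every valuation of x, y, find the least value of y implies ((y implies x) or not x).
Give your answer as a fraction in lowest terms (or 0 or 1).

1/5

Take x = 1/5, y = 2/5:
y implies x = 2/5 implies 1/5 = 1/5
not x = not 1/5 = 0
(y implies x) or not x = 1/5 or 0 = 1/5
y implies ((y implies x) or not x) = 2/5 implies 1/5 = 1/5
No assignment yields a value below 1/5, so this is the minimum.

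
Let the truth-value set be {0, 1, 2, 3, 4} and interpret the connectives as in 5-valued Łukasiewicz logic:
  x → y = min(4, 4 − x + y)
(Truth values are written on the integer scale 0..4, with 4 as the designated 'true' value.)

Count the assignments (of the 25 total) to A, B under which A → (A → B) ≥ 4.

value 4: 19 assignments (counts)
value 3: 2 assignments
value 2: 2 assignments
value 1: 1 assignment
value 0: 1 assignment
So 19 of the 25 assignments meet the threshold.

19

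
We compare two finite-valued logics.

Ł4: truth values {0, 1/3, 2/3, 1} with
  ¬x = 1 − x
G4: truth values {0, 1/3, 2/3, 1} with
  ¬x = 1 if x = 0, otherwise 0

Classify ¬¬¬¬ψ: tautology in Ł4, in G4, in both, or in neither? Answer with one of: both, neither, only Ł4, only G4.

neither

In Ł4: at ψ = 0 the value is 0 — not a tautology.
In G4: at ψ = 0 the value is 0 — not a tautology.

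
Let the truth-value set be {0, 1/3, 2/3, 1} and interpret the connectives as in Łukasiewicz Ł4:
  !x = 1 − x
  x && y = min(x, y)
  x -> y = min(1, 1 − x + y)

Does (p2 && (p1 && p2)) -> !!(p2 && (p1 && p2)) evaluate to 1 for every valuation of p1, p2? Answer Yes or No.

p1 = 0, p2 = 0 ↦ 1
p1 = 0, p2 = 1/3 ↦ 1
p1 = 0, p2 = 2/3 ↦ 1
p1 = 0, p2 = 1 ↦ 1
p1 = 1/3, p2 = 0 ↦ 1
p1 = 1/3, p2 = 1/3 ↦ 1
p1 = 1/3, p2 = 2/3 ↦ 1
p1 = 1/3, p2 = 1 ↦ 1
p1 = 2/3, p2 = 0 ↦ 1
p1 = 2/3, p2 = 1/3 ↦ 1
p1 = 2/3, p2 = 2/3 ↦ 1
p1 = 2/3, p2 = 1 ↦ 1
p1 = 1, p2 = 0 ↦ 1
p1 = 1, p2 = 1/3 ↦ 1
p1 = 1, p2 = 2/3 ↦ 1
p1 = 1, p2 = 1 ↦ 1
Every assignment gives a value ≥ 1.

Yes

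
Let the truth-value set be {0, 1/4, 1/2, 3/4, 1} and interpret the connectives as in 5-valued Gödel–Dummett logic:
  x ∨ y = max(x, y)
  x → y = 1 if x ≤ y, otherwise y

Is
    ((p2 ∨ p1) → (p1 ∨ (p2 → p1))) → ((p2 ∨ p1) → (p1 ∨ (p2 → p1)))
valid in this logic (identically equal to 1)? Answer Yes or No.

At p1 = 1/4, p2 = 1/4, for instance:
p2 ∨ p1 = 1/4 ∨ 1/4 = 1/4
p2 → p1 = 1/4 → 1/4 = 1
p1 ∨ (p2 → p1) = 1/4 ∨ 1 = 1
(p2 ∨ p1) → (p1 ∨ (p2 → p1)) = 1/4 → 1 = 1
((p2 ∨ p1) → (p1 ∨ (p2 → p1))) → ((p2 ∨ p1) → (p1 ∨ (p2 → p1))) = 1 → 1 = 1
and checking the remaining 24 assignments likewise gives ≥ 1 in every case.

Yes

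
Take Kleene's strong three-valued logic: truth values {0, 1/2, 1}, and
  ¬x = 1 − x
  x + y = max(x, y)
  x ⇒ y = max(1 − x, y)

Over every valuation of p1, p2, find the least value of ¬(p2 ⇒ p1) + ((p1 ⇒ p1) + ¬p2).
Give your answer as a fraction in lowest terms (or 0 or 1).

1/2

Take p1 = 1/2, p2 = 1/2:
p2 ⇒ p1 = 1/2 ⇒ 1/2 = 1/2
¬(p2 ⇒ p1) = ¬1/2 = 1/2
p1 ⇒ p1 = 1/2 ⇒ 1/2 = 1/2
¬p2 = ¬1/2 = 1/2
(p1 ⇒ p1) + ¬p2 = 1/2 + 1/2 = 1/2
¬(p2 ⇒ p1) + ((p1 ⇒ p1) + ¬p2) = 1/2 + 1/2 = 1/2
No assignment yields a value below 1/2, so this is the minimum.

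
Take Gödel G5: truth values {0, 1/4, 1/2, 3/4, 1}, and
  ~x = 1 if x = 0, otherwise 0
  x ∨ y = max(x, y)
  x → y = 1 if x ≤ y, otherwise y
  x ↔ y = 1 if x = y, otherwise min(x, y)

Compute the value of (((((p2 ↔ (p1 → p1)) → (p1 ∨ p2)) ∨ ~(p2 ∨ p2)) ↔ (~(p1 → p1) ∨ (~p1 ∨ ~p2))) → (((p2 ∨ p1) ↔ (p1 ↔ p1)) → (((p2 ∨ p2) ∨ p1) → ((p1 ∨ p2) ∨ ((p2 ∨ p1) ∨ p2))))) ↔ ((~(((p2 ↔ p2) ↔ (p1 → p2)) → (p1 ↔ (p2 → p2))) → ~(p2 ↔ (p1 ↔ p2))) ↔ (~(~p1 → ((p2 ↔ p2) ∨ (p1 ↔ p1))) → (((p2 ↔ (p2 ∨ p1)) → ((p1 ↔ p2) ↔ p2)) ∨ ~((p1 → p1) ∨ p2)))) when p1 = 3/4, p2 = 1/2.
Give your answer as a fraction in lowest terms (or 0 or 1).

p1 → p1 = 3/4 → 3/4 = 1
p2 ↔ (p1 → p1) = 1/2 ↔ 1 = 1/2
p1 ∨ p2 = 3/4 ∨ 1/2 = 3/4
(p2 ↔ (p1 → p1)) → (p1 ∨ p2) = 1/2 → 3/4 = 1
p2 ∨ p2 = 1/2 ∨ 1/2 = 1/2
~(p2 ∨ p2) = ~1/2 = 0
((p2 ↔ (p1 → p1)) → (p1 ∨ p2)) ∨ ~(p2 ∨ p2) = 1 ∨ 0 = 1
p1 → p1 = 3/4 → 3/4 = 1
~(p1 → p1) = ~1 = 0
~p1 = ~3/4 = 0
~p2 = ~1/2 = 0
~p1 ∨ ~p2 = 0 ∨ 0 = 0
~(p1 → p1) ∨ (~p1 ∨ ~p2) = 0 ∨ 0 = 0
(((p2 ↔ (p1 → p1)) → (p1 ∨ p2)) ∨ ~(p2 ∨ p2)) ↔ (~(p1 → p1) ∨ (~p1 ∨ ~p2)) = 1 ↔ 0 = 0
p2 ∨ p1 = 1/2 ∨ 3/4 = 3/4
p1 ↔ p1 = 3/4 ↔ 3/4 = 1
(p2 ∨ p1) ↔ (p1 ↔ p1) = 3/4 ↔ 1 = 3/4
p2 ∨ p2 = 1/2 ∨ 1/2 = 1/2
(p2 ∨ p2) ∨ p1 = 1/2 ∨ 3/4 = 3/4
p1 ∨ p2 = 3/4 ∨ 1/2 = 3/4
p2 ∨ p1 = 1/2 ∨ 3/4 = 3/4
(p2 ∨ p1) ∨ p2 = 3/4 ∨ 1/2 = 3/4
(p1 ∨ p2) ∨ ((p2 ∨ p1) ∨ p2) = 3/4 ∨ 3/4 = 3/4
((p2 ∨ p2) ∨ p1) → ((p1 ∨ p2) ∨ ((p2 ∨ p1) ∨ p2)) = 3/4 → 3/4 = 1
((p2 ∨ p1) ↔ (p1 ↔ p1)) → (((p2 ∨ p2) ∨ p1) → ((p1 ∨ p2) ∨ ((p2 ∨ p1) ∨ p2))) = 3/4 → 1 = 1
((((p2 ↔ (p1 → p1)) → (p1 ∨ p2)) ∨ ~(p2 ∨ p2)) ↔ (~(p1 → p1) ∨ (~p1 ∨ ~p2))) → (((p2 ∨ p1) ↔ (p1 ↔ p1)) → (((p2 ∨ p2) ∨ p1) → ((p1 ∨ p2) ∨ ((p2 ∨ p1) ∨ p2)))) = 0 → 1 = 1
p2 ↔ p2 = 1/2 ↔ 1/2 = 1
p1 → p2 = 3/4 → 1/2 = 1/2
(p2 ↔ p2) ↔ (p1 → p2) = 1 ↔ 1/2 = 1/2
p2 → p2 = 1/2 → 1/2 = 1
p1 ↔ (p2 → p2) = 3/4 ↔ 1 = 3/4
((p2 ↔ p2) ↔ (p1 → p2)) → (p1 ↔ (p2 → p2)) = 1/2 → 3/4 = 1
~(((p2 ↔ p2) ↔ (p1 → p2)) → (p1 ↔ (p2 → p2))) = ~1 = 0
p1 ↔ p2 = 3/4 ↔ 1/2 = 1/2
p2 ↔ (p1 ↔ p2) = 1/2 ↔ 1/2 = 1
~(p2 ↔ (p1 ↔ p2)) = ~1 = 0
~(((p2 ↔ p2) ↔ (p1 → p2)) → (p1 ↔ (p2 → p2))) → ~(p2 ↔ (p1 ↔ p2)) = 0 → 0 = 1
~p1 = ~3/4 = 0
p2 ↔ p2 = 1/2 ↔ 1/2 = 1
p1 ↔ p1 = 3/4 ↔ 3/4 = 1
(p2 ↔ p2) ∨ (p1 ↔ p1) = 1 ∨ 1 = 1
~p1 → ((p2 ↔ p2) ∨ (p1 ↔ p1)) = 0 → 1 = 1
~(~p1 → ((p2 ↔ p2) ∨ (p1 ↔ p1))) = ~1 = 0
p2 ∨ p1 = 1/2 ∨ 3/4 = 3/4
p2 ↔ (p2 ∨ p1) = 1/2 ↔ 3/4 = 1/2
p1 ↔ p2 = 3/4 ↔ 1/2 = 1/2
(p1 ↔ p2) ↔ p2 = 1/2 ↔ 1/2 = 1
(p2 ↔ (p2 ∨ p1)) → ((p1 ↔ p2) ↔ p2) = 1/2 → 1 = 1
p1 → p1 = 3/4 → 3/4 = 1
(p1 → p1) ∨ p2 = 1 ∨ 1/2 = 1
~((p1 → p1) ∨ p2) = ~1 = 0
((p2 ↔ (p2 ∨ p1)) → ((p1 ↔ p2) ↔ p2)) ∨ ~((p1 → p1) ∨ p2) = 1 ∨ 0 = 1
~(~p1 → ((p2 ↔ p2) ∨ (p1 ↔ p1))) → (((p2 ↔ (p2 ∨ p1)) → ((p1 ↔ p2) ↔ p2)) ∨ ~((p1 → p1) ∨ p2)) = 0 → 1 = 1
(~(((p2 ↔ p2) ↔ (p1 → p2)) → (p1 ↔ (p2 → p2))) → ~(p2 ↔ (p1 ↔ p2))) ↔ (~(~p1 → ((p2 ↔ p2) ∨ (p1 ↔ p1))) → (((p2 ↔ (p2 ∨ p1)) → ((p1 ↔ p2) ↔ p2)) ∨ ~((p1 → p1) ∨ p2))) = 1 ↔ 1 = 1
(((((p2 ↔ (p1 → p1)) → (p1 ∨ p2)) ∨ ~(p2 ∨ p2)) ↔ (~(p1 → p1) ∨ (~p1 ∨ ~p2))) → (((p2 ∨ p1) ↔ (p1 ↔ p1)) → (((p2 ∨ p2) ∨ p1) → ((p1 ∨ p2) ∨ ((p2 ∨ p1) ∨ p2))))) ↔ ((~(((p2 ↔ p2) ↔ (p1 → p2)) → (p1 ↔ (p2 → p2))) → ~(p2 ↔ (p1 ↔ p2))) ↔ (~(~p1 → ((p2 ↔ p2) ∨ (p1 ↔ p1))) → (((p2 ↔ (p2 ∨ p1)) → ((p1 ↔ p2) ↔ p2)) ∨ ~((p1 → p1) ∨ p2)))) = 1 ↔ 1 = 1

1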